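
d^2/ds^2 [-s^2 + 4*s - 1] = -2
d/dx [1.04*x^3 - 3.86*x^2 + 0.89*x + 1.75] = 3.12*x^2 - 7.72*x + 0.89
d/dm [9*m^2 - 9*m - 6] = 18*m - 9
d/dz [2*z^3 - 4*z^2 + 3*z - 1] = 6*z^2 - 8*z + 3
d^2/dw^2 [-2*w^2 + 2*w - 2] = -4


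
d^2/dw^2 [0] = 0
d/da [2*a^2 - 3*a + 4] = 4*a - 3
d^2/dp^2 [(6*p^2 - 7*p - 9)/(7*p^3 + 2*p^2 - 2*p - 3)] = 6*(98*p^6 - 343*p^5 - 896*p^4 - 76*p^3 - 168*p^2 - 195*p + 2)/(343*p^9 + 294*p^8 - 210*p^7 - 601*p^6 - 192*p^5 + 240*p^4 + 253*p^3 + 18*p^2 - 54*p - 27)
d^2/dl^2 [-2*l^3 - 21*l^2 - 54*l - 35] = -12*l - 42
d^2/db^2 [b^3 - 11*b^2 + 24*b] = 6*b - 22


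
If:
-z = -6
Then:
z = 6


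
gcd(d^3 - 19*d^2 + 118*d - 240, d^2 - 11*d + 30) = d^2 - 11*d + 30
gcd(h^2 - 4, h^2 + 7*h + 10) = h + 2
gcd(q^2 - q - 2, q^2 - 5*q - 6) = q + 1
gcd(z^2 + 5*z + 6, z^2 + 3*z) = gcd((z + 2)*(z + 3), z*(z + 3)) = z + 3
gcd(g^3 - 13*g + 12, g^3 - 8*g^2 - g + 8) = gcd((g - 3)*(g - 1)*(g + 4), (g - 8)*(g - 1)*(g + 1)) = g - 1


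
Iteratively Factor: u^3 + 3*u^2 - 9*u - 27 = (u + 3)*(u^2 - 9) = (u + 3)^2*(u - 3)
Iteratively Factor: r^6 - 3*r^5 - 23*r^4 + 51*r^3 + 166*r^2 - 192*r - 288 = (r + 3)*(r^5 - 6*r^4 - 5*r^3 + 66*r^2 - 32*r - 96) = (r - 4)*(r + 3)*(r^4 - 2*r^3 - 13*r^2 + 14*r + 24) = (r - 4)*(r + 1)*(r + 3)*(r^3 - 3*r^2 - 10*r + 24) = (r - 4)*(r - 2)*(r + 1)*(r + 3)*(r^2 - r - 12) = (r - 4)*(r - 2)*(r + 1)*(r + 3)^2*(r - 4)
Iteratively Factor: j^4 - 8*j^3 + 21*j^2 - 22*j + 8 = (j - 1)*(j^3 - 7*j^2 + 14*j - 8) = (j - 2)*(j - 1)*(j^2 - 5*j + 4) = (j - 4)*(j - 2)*(j - 1)*(j - 1)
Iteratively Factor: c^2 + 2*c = (c)*(c + 2)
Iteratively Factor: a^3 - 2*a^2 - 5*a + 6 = (a - 1)*(a^2 - a - 6) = (a - 1)*(a + 2)*(a - 3)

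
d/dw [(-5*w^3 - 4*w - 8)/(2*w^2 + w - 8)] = 2*(-5*w^4 - 5*w^3 + 64*w^2 + 16*w + 20)/(4*w^4 + 4*w^3 - 31*w^2 - 16*w + 64)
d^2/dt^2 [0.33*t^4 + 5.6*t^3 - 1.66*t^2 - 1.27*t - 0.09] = 3.96*t^2 + 33.6*t - 3.32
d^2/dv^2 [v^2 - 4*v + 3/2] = 2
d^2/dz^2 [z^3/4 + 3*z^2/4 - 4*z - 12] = 3*z/2 + 3/2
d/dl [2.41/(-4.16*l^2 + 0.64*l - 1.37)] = (20.0512*l - 1.5424)/(4.16*l^2 - 0.64*l + 1.37)^2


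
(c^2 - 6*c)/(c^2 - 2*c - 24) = c/(c + 4)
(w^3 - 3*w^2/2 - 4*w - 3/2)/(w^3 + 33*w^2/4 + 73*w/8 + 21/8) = 4*(w^2 - 2*w - 3)/(4*w^2 + 31*w + 21)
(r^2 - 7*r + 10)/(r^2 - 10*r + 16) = (r - 5)/(r - 8)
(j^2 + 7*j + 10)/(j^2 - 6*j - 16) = (j + 5)/(j - 8)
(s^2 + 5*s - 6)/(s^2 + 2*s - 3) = (s + 6)/(s + 3)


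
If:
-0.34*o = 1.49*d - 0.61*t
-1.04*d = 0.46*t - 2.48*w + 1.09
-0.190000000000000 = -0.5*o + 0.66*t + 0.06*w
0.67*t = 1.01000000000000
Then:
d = 0.06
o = 2.46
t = 1.51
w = 0.74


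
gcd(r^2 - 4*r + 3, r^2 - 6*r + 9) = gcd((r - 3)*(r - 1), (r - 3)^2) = r - 3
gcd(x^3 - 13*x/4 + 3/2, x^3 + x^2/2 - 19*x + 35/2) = 1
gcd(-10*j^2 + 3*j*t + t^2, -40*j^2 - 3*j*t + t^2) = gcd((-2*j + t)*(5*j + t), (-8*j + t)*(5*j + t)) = 5*j + t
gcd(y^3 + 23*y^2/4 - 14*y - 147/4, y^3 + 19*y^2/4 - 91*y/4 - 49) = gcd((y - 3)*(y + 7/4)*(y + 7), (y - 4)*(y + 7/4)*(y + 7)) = y^2 + 35*y/4 + 49/4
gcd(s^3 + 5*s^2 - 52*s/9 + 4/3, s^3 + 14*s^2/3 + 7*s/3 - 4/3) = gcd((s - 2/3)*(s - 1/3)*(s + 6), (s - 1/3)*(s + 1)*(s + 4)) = s - 1/3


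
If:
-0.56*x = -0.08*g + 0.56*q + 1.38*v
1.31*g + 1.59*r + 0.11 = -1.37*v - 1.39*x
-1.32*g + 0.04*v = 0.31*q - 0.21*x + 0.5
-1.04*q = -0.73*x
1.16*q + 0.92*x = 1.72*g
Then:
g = -0.37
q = -0.26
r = 0.36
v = 0.23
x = -0.37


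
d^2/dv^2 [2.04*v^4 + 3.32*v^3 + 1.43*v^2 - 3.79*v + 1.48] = 24.48*v^2 + 19.92*v + 2.86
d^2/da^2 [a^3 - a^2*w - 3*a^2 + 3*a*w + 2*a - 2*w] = 6*a - 2*w - 6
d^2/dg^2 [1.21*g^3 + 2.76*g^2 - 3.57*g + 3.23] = 7.26*g + 5.52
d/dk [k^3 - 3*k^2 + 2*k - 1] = 3*k^2 - 6*k + 2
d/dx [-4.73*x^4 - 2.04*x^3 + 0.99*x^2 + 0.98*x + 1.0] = -18.92*x^3 - 6.12*x^2 + 1.98*x + 0.98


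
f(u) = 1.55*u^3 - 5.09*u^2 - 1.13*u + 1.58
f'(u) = 4.65*u^2 - 10.18*u - 1.13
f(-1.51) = -13.66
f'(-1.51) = 24.84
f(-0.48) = 0.78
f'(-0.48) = 4.83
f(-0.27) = 1.48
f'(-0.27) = 1.96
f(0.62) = -0.71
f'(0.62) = -5.65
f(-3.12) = -91.52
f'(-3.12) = 75.90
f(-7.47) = -920.10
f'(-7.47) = 334.39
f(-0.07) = 1.63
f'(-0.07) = -0.39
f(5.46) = 95.96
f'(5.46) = 81.91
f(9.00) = 709.07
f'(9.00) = 283.90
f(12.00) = 1933.46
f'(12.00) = 546.31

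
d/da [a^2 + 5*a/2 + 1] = 2*a + 5/2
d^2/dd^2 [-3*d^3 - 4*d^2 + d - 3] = -18*d - 8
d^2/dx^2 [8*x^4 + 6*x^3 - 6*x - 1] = 12*x*(8*x + 3)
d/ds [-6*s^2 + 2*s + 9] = 2 - 12*s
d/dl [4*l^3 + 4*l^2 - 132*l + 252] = 12*l^2 + 8*l - 132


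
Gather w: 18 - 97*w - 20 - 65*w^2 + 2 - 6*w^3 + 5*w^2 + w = -6*w^3 - 60*w^2 - 96*w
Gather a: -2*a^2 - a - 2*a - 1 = -2*a^2 - 3*a - 1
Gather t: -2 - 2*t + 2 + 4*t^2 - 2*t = 4*t^2 - 4*t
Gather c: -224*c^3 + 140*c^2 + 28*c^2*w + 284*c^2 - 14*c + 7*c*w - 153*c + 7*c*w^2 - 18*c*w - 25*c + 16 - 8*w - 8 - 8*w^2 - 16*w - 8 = -224*c^3 + c^2*(28*w + 424) + c*(7*w^2 - 11*w - 192) - 8*w^2 - 24*w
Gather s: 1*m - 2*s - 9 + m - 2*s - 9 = 2*m - 4*s - 18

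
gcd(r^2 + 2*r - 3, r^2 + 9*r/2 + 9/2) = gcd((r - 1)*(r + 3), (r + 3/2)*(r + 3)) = r + 3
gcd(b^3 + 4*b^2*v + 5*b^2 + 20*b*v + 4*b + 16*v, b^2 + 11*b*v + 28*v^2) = b + 4*v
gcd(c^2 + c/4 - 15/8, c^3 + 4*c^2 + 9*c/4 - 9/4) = c + 3/2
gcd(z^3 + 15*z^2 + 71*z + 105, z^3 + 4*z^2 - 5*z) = z + 5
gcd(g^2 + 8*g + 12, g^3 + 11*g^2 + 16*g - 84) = g + 6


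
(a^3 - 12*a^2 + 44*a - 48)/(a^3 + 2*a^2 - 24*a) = (a^2 - 8*a + 12)/(a*(a + 6))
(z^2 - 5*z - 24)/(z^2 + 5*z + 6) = (z - 8)/(z + 2)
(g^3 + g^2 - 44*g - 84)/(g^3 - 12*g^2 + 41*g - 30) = (g^3 + g^2 - 44*g - 84)/(g^3 - 12*g^2 + 41*g - 30)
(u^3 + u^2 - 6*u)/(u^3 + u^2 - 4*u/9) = 9*(u^2 + u - 6)/(9*u^2 + 9*u - 4)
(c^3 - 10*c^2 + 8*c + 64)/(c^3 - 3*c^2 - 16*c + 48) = (c^2 - 6*c - 16)/(c^2 + c - 12)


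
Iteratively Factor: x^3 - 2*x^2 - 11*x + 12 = (x - 1)*(x^2 - x - 12) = (x - 1)*(x + 3)*(x - 4)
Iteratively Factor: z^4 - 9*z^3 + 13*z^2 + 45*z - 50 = (z - 5)*(z^3 - 4*z^2 - 7*z + 10) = (z - 5)*(z + 2)*(z^2 - 6*z + 5) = (z - 5)*(z - 1)*(z + 2)*(z - 5)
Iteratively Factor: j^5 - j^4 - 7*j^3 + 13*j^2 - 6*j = (j - 1)*(j^4 - 7*j^2 + 6*j) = (j - 2)*(j - 1)*(j^3 + 2*j^2 - 3*j) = (j - 2)*(j - 1)*(j + 3)*(j^2 - j) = j*(j - 2)*(j - 1)*(j + 3)*(j - 1)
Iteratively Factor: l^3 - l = (l + 1)*(l^2 - l) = (l - 1)*(l + 1)*(l)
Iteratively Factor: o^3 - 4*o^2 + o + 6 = (o + 1)*(o^2 - 5*o + 6) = (o - 3)*(o + 1)*(o - 2)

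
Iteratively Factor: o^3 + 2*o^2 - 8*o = (o - 2)*(o^2 + 4*o) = (o - 2)*(o + 4)*(o)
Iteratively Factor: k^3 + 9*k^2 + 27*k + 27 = (k + 3)*(k^2 + 6*k + 9) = (k + 3)^2*(k + 3)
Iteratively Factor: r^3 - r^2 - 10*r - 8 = (r - 4)*(r^2 + 3*r + 2) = (r - 4)*(r + 1)*(r + 2)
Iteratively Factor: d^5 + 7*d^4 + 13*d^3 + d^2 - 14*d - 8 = (d - 1)*(d^4 + 8*d^3 + 21*d^2 + 22*d + 8) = (d - 1)*(d + 2)*(d^3 + 6*d^2 + 9*d + 4) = (d - 1)*(d + 1)*(d + 2)*(d^2 + 5*d + 4) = (d - 1)*(d + 1)^2*(d + 2)*(d + 4)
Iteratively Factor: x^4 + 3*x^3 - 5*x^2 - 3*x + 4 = (x - 1)*(x^3 + 4*x^2 - x - 4) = (x - 1)^2*(x^2 + 5*x + 4) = (x - 1)^2*(x + 4)*(x + 1)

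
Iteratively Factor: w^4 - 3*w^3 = (w - 3)*(w^3) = w*(w - 3)*(w^2) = w^2*(w - 3)*(w)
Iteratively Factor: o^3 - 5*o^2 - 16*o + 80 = (o + 4)*(o^2 - 9*o + 20) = (o - 4)*(o + 4)*(o - 5)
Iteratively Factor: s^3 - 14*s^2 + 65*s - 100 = (s - 4)*(s^2 - 10*s + 25) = (s - 5)*(s - 4)*(s - 5)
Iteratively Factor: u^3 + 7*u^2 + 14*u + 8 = (u + 1)*(u^2 + 6*u + 8) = (u + 1)*(u + 2)*(u + 4)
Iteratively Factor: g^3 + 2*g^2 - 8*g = (g + 4)*(g^2 - 2*g) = g*(g + 4)*(g - 2)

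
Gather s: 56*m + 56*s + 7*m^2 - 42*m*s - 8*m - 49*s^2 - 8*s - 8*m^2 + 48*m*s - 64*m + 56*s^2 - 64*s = -m^2 - 16*m + 7*s^2 + s*(6*m - 16)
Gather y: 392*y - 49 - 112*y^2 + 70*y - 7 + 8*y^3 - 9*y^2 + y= 8*y^3 - 121*y^2 + 463*y - 56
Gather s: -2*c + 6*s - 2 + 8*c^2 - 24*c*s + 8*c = 8*c^2 + 6*c + s*(6 - 24*c) - 2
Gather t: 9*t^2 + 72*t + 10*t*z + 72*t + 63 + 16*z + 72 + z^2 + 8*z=9*t^2 + t*(10*z + 144) + z^2 + 24*z + 135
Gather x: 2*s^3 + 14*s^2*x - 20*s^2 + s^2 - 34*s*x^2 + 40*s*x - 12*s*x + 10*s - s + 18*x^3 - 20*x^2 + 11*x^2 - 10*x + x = 2*s^3 - 19*s^2 + 9*s + 18*x^3 + x^2*(-34*s - 9) + x*(14*s^2 + 28*s - 9)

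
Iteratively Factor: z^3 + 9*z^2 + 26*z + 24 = (z + 3)*(z^2 + 6*z + 8) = (z + 3)*(z + 4)*(z + 2)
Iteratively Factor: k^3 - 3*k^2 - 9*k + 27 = (k - 3)*(k^2 - 9) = (k - 3)^2*(k + 3)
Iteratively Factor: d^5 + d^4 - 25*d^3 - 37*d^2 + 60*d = (d - 5)*(d^4 + 6*d^3 + 5*d^2 - 12*d) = (d - 5)*(d - 1)*(d^3 + 7*d^2 + 12*d) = d*(d - 5)*(d - 1)*(d^2 + 7*d + 12) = d*(d - 5)*(d - 1)*(d + 4)*(d + 3)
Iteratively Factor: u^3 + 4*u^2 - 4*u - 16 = (u + 2)*(u^2 + 2*u - 8) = (u + 2)*(u + 4)*(u - 2)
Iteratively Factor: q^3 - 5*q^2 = (q)*(q^2 - 5*q) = q^2*(q - 5)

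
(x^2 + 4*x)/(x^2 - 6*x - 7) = x*(x + 4)/(x^2 - 6*x - 7)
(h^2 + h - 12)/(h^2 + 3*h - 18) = (h + 4)/(h + 6)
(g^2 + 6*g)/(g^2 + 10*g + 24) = g/(g + 4)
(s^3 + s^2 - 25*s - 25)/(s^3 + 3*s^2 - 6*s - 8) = (s^2 - 25)/(s^2 + 2*s - 8)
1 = 1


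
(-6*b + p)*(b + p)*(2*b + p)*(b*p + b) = -12*b^4*p - 12*b^4 - 16*b^3*p^2 - 16*b^3*p - 3*b^2*p^3 - 3*b^2*p^2 + b*p^4 + b*p^3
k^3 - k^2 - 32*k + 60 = (k - 5)*(k - 2)*(k + 6)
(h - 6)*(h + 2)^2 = h^3 - 2*h^2 - 20*h - 24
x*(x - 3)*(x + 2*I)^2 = x^4 - 3*x^3 + 4*I*x^3 - 4*x^2 - 12*I*x^2 + 12*x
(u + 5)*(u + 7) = u^2 + 12*u + 35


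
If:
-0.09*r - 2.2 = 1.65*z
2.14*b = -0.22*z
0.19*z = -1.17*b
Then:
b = 0.00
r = -24.44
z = 0.00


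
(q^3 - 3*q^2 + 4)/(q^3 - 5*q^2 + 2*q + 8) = (q - 2)/(q - 4)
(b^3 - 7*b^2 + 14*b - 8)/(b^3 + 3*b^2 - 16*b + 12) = (b - 4)/(b + 6)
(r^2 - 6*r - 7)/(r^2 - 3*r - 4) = (r - 7)/(r - 4)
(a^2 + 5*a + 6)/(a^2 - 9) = (a + 2)/(a - 3)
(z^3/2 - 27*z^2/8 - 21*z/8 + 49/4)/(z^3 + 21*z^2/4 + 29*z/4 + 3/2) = (4*z^2 - 35*z + 49)/(2*(4*z^2 + 13*z + 3))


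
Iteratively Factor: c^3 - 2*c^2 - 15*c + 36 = (c + 4)*(c^2 - 6*c + 9) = (c - 3)*(c + 4)*(c - 3)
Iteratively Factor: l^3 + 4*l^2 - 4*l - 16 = (l + 4)*(l^2 - 4) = (l - 2)*(l + 4)*(l + 2)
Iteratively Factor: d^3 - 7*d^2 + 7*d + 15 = (d + 1)*(d^2 - 8*d + 15) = (d - 5)*(d + 1)*(d - 3)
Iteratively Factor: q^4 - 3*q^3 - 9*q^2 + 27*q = (q - 3)*(q^3 - 9*q) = (q - 3)^2*(q^2 + 3*q) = (q - 3)^2*(q + 3)*(q)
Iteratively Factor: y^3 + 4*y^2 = (y)*(y^2 + 4*y) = y^2*(y + 4)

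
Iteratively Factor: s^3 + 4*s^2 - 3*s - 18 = (s + 3)*(s^2 + s - 6) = (s + 3)^2*(s - 2)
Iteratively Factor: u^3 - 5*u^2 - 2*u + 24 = (u + 2)*(u^2 - 7*u + 12) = (u - 4)*(u + 2)*(u - 3)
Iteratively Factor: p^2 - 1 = (p + 1)*(p - 1)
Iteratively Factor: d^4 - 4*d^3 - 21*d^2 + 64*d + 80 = (d + 4)*(d^3 - 8*d^2 + 11*d + 20) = (d - 4)*(d + 4)*(d^2 - 4*d - 5) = (d - 4)*(d + 1)*(d + 4)*(d - 5)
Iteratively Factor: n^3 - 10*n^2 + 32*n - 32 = (n - 2)*(n^2 - 8*n + 16) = (n - 4)*(n - 2)*(n - 4)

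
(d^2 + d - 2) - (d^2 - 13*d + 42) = 14*d - 44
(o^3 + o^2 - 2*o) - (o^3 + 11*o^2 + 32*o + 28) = -10*o^2 - 34*o - 28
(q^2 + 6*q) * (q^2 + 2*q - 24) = q^4 + 8*q^3 - 12*q^2 - 144*q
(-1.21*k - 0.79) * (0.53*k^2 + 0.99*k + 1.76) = -0.6413*k^3 - 1.6166*k^2 - 2.9117*k - 1.3904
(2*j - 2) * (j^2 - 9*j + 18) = 2*j^3 - 20*j^2 + 54*j - 36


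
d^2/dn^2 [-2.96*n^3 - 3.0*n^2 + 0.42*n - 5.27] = -17.76*n - 6.0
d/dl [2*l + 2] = 2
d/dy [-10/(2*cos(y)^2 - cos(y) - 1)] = 10*(1 - 4*cos(y))*sin(y)/(cos(y) - cos(2*y))^2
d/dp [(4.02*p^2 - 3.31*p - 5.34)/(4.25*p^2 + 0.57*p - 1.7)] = (16.3589*p^2 + 31.722*p + 8.6708)/(18.0625*p^4 + 4.845*p^3 - 14.1251*p^2 - 1.938*p + 2.89)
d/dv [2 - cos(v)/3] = sin(v)/3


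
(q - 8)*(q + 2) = q^2 - 6*q - 16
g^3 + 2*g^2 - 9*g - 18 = (g - 3)*(g + 2)*(g + 3)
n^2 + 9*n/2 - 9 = (n - 3/2)*(n + 6)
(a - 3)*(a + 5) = a^2 + 2*a - 15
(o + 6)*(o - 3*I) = o^2 + 6*o - 3*I*o - 18*I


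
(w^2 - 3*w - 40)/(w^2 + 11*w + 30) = (w - 8)/(w + 6)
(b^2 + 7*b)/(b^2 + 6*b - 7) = b/(b - 1)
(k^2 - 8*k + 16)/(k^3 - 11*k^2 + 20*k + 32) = (k - 4)/(k^2 - 7*k - 8)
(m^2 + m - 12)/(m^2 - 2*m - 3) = (m + 4)/(m + 1)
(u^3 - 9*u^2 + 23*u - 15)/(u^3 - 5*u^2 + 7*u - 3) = (u - 5)/(u - 1)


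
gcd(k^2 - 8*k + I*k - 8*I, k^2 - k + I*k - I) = k + I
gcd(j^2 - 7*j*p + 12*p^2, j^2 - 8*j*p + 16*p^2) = -j + 4*p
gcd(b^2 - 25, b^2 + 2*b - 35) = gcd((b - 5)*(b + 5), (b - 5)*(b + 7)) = b - 5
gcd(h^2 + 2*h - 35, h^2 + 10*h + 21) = h + 7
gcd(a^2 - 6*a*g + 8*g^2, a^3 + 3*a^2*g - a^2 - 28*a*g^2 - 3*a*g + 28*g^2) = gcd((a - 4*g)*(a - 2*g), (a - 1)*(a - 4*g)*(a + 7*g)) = a - 4*g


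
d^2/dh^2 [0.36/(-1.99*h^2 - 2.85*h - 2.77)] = (2.851272*h^2 + 4.08348*h - 0.36*(3.98*h + 2.85)*(7.96*h + 5.7) + 3.968856)/(1.99*h^2 + 2.85*h + 2.77)^3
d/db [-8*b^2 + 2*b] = 2 - 16*b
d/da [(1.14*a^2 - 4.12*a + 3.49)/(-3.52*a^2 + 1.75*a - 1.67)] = (-12.5074*a^2 + 20.762*a + 0.7729)/(12.3904*a^4 - 12.32*a^3 + 14.8193*a^2 - 5.845*a + 2.7889)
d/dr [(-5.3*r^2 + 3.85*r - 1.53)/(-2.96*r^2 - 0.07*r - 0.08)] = (11.767*r^2 - 8.2096*r - 0.4151)/(8.7616*r^4 + 0.4144*r^3 + 0.4785*r^2 + 0.0112*r + 0.0064)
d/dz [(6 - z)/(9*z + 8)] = -62/(9*z + 8)^2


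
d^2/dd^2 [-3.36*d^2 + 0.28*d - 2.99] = -6.72000000000000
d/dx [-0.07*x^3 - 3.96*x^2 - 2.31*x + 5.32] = -0.21*x^2 - 7.92*x - 2.31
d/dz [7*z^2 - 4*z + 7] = 14*z - 4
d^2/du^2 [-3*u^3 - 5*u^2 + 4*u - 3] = -18*u - 10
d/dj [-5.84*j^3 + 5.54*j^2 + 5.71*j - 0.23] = -17.52*j^2 + 11.08*j + 5.71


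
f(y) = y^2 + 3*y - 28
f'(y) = 2*y + 3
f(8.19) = 63.65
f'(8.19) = 19.38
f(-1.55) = -30.25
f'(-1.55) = -0.10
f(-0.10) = -28.29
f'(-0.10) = 2.80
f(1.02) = -23.90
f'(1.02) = 5.04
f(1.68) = -20.14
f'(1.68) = 6.36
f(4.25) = 2.81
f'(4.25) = 11.50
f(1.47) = -21.43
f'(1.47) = 5.94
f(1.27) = -22.58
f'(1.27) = 5.54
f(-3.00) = -28.00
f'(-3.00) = -3.00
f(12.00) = 152.00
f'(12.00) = 27.00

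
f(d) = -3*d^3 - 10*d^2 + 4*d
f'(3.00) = -137.00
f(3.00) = -159.00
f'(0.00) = 4.00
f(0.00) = 0.00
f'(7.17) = -602.08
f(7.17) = -1591.21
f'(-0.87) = 14.59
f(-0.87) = -9.07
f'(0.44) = -6.54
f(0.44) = -0.43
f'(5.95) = -433.62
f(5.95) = -962.16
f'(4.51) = -269.26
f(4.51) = -460.56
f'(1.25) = -35.06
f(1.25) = -16.48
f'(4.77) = -296.18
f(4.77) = -534.04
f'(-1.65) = 12.50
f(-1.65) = -20.35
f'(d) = -9*d^2 - 20*d + 4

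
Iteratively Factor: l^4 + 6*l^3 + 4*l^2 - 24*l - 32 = (l + 2)*(l^3 + 4*l^2 - 4*l - 16) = (l + 2)^2*(l^2 + 2*l - 8) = (l - 2)*(l + 2)^2*(l + 4)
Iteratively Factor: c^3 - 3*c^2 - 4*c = (c + 1)*(c^2 - 4*c) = c*(c + 1)*(c - 4)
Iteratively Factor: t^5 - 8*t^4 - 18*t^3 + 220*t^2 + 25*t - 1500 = (t + 3)*(t^4 - 11*t^3 + 15*t^2 + 175*t - 500) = (t - 5)*(t + 3)*(t^3 - 6*t^2 - 15*t + 100) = (t - 5)*(t + 3)*(t + 4)*(t^2 - 10*t + 25) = (t - 5)^2*(t + 3)*(t + 4)*(t - 5)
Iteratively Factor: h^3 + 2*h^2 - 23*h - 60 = (h + 4)*(h^2 - 2*h - 15) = (h + 3)*(h + 4)*(h - 5)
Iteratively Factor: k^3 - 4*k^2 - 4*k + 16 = (k - 4)*(k^2 - 4) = (k - 4)*(k - 2)*(k + 2)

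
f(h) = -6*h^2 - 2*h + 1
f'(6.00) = -74.00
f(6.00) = -227.00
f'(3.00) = -38.00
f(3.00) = -59.00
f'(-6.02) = 70.24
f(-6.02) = -204.40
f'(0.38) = -6.56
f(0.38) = -0.63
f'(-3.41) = 38.92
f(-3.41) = -61.95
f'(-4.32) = 49.84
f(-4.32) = -102.33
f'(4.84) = -60.08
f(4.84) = -149.23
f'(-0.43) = 3.16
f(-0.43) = 0.75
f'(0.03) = -2.36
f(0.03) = 0.93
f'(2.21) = -28.52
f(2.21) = -32.72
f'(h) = -12*h - 2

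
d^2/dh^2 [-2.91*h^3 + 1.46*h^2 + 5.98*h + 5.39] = 2.92 - 17.46*h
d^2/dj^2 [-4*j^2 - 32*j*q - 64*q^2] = -8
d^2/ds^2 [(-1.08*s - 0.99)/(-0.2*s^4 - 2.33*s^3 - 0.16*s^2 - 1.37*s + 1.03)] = (0.5184*s^7 + 8.84448*s^6 + 49.226832*s^5 + 65.705796*s^4 + 4.600152*s^3 + 52.663122*s^2 + 16.625358*s + 7.090542)/(0.008*s^12 + 0.2796*s^11 + 3.27654*s^10 + 13.261097*s^9 + 6.328152*s^8 + 19.874883*s^7 - 12.778409*s^6 + 9.227523*s^5 - 18.26883*s^4 + 8.632388*s^3 - 5.290389*s^2 + 4.360299*s - 1.092727)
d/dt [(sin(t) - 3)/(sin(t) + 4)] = 7*cos(t)/(sin(t) + 4)^2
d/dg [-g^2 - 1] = -2*g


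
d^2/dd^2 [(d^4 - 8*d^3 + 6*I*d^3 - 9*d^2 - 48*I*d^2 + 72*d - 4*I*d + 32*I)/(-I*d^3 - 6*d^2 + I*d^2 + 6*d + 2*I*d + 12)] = (d^6*(168 - 172*I) + d^5*(-300 + 780*I) + d^4*(1500 - 1308*I) + d^3*(-4444 - 8932*I) + d^2*(-1176 + 5904*I) + d*(-9024 - 22752*I) - 10048 + 13920*I)/(d^9 + d^8*(-3 - 18*I) + d^7*(-111 + 54*I) + d^6*(335 + 270*I) + d^5*(330 - 846*I) + d^4*(-1200 - 756*I) + d^3*(-656 + 2592*I) + d^2*(1296 + 1440*I) + d*(864 - 2592*I) - 1728*I)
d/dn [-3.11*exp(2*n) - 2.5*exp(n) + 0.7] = (-6.22*exp(n) - 2.5)*exp(n)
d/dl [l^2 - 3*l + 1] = 2*l - 3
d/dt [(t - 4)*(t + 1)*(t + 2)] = 3*t^2 - 2*t - 10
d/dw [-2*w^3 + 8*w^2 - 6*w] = -6*w^2 + 16*w - 6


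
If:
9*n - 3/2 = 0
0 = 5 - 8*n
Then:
No Solution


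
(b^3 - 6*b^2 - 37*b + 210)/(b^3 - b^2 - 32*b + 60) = (b - 7)/(b - 2)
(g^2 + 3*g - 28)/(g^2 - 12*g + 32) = (g + 7)/(g - 8)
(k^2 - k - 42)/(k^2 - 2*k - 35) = (k + 6)/(k + 5)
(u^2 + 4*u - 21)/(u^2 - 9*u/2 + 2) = 2*(u^2 + 4*u - 21)/(2*u^2 - 9*u + 4)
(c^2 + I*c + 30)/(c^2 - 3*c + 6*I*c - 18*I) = (c - 5*I)/(c - 3)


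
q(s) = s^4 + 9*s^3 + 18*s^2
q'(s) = 4*s^3 + 27*s^2 + 36*s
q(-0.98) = 9.74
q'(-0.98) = -13.11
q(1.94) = 147.62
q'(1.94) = 200.66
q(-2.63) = 8.62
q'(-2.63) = 19.31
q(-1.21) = 12.55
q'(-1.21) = -11.12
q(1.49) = 74.66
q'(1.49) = 126.81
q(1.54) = 81.18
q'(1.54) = 134.08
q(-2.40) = 12.44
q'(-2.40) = 13.82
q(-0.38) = 2.13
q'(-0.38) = -10.00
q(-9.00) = 1458.00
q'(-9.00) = -1053.00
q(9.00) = 14580.00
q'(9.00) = 5427.00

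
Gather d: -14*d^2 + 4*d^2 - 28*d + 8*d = -10*d^2 - 20*d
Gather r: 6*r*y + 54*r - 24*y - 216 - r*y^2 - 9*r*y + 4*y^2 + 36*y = r*(-y^2 - 3*y + 54) + 4*y^2 + 12*y - 216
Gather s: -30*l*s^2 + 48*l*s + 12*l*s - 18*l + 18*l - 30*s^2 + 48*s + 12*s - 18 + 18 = s^2*(-30*l - 30) + s*(60*l + 60)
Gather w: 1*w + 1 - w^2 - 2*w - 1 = -w^2 - w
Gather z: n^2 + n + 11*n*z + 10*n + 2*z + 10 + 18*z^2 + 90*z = n^2 + 11*n + 18*z^2 + z*(11*n + 92) + 10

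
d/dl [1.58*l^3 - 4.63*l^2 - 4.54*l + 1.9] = 4.74*l^2 - 9.26*l - 4.54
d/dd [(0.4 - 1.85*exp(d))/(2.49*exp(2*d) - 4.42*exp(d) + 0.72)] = (4.6065*exp(2*d) - 1.992*exp(d) + 0.436)*exp(d)/(6.2001*exp(4*d) - 22.0116*exp(3*d) + 23.122*exp(2*d) - 6.3648*exp(d) + 0.5184)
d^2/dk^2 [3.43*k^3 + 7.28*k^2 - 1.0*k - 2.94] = 20.58*k + 14.56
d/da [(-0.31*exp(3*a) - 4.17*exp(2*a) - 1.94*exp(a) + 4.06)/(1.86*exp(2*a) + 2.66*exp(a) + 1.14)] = (-0.5766*exp(4*a) - 1.6492*exp(3*a) - 8.544*exp(2*a) - 24.6108*exp(a) - 13.0112)*exp(a)/(3.4596*exp(4*a) + 9.8952*exp(3*a) + 11.3164*exp(2*a) + 6.0648*exp(a) + 1.2996)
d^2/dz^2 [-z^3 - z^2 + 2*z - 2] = -6*z - 2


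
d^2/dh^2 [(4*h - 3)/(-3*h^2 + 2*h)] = 6*(-12*h^3 + 27*h^2 - 18*h + 4)/(h^3*(27*h^3 - 54*h^2 + 36*h - 8))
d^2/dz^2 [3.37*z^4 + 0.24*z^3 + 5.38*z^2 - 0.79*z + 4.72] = 40.44*z^2 + 1.44*z + 10.76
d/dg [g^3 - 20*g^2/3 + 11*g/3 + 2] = 3*g^2 - 40*g/3 + 11/3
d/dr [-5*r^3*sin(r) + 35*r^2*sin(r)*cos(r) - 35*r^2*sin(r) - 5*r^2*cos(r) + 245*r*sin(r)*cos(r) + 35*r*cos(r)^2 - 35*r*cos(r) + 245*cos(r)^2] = -5*r^3*cos(r) - 10*r^2*sin(r) - 35*r^2*cos(r) + 35*r^2*cos(2*r) - 35*r*sin(r) - 10*r*cos(r) + 245*r*cos(2*r) - 245*sin(2*r)/2 - 35*cos(r) + 35*cos(2*r)/2 + 35/2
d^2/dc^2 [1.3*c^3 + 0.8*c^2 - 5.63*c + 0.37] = 7.8*c + 1.6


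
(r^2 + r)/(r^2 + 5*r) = (r + 1)/(r + 5)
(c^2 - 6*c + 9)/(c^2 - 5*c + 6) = (c - 3)/(c - 2)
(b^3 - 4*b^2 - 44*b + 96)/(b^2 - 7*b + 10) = (b^2 - 2*b - 48)/(b - 5)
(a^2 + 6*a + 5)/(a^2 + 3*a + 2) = (a + 5)/(a + 2)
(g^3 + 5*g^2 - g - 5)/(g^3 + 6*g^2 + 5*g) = (g - 1)/g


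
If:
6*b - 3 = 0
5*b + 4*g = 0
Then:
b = 1/2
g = -5/8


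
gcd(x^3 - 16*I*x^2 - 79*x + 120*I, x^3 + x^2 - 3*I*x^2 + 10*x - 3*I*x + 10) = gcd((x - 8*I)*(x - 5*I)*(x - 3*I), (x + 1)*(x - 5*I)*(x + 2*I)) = x - 5*I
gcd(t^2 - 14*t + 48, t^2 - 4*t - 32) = t - 8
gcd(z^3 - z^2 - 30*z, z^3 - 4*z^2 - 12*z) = z^2 - 6*z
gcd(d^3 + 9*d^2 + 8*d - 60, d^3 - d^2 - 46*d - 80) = d + 5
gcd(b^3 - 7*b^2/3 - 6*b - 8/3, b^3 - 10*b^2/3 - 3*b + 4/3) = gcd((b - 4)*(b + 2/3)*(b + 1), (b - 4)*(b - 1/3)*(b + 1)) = b^2 - 3*b - 4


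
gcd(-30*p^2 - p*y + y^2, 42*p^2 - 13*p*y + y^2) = -6*p + y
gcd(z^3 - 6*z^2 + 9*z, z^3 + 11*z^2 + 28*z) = z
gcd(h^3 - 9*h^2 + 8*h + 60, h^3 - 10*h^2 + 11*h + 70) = h^2 - 3*h - 10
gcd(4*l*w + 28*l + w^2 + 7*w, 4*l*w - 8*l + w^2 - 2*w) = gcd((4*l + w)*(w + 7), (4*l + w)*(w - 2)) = 4*l + w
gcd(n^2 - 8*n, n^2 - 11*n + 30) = 1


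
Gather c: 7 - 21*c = 7 - 21*c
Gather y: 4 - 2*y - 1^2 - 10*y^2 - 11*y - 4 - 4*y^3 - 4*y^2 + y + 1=-4*y^3 - 14*y^2 - 12*y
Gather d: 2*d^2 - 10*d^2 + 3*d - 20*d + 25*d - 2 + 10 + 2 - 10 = -8*d^2 + 8*d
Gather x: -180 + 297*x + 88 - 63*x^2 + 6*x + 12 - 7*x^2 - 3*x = -70*x^2 + 300*x - 80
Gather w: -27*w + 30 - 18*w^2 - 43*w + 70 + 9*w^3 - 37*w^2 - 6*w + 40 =9*w^3 - 55*w^2 - 76*w + 140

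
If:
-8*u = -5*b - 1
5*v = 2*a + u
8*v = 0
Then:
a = -u/2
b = 8*u/5 - 1/5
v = 0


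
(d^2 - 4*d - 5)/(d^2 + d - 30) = (d + 1)/(d + 6)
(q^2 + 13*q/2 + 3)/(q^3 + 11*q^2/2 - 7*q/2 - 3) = 1/(q - 1)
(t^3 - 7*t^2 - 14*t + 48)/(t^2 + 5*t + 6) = (t^2 - 10*t + 16)/(t + 2)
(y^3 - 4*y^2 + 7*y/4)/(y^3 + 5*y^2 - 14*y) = (y^2 - 4*y + 7/4)/(y^2 + 5*y - 14)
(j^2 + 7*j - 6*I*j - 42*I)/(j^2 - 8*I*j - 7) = (j^2 + j*(7 - 6*I) - 42*I)/(j^2 - 8*I*j - 7)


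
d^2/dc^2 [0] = 0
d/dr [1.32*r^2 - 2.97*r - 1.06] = 2.64*r - 2.97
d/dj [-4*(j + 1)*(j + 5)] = -8*j - 24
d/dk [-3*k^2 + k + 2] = 1 - 6*k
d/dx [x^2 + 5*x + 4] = 2*x + 5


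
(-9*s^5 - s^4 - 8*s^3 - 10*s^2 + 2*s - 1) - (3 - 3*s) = -9*s^5 - s^4 - 8*s^3 - 10*s^2 + 5*s - 4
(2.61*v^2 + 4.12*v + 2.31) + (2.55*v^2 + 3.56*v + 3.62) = 5.16*v^2 + 7.68*v + 5.93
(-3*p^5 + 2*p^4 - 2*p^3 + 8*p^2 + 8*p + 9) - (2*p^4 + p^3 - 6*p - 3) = -3*p^5 - 3*p^3 + 8*p^2 + 14*p + 12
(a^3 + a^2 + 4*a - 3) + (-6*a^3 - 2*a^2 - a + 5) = -5*a^3 - a^2 + 3*a + 2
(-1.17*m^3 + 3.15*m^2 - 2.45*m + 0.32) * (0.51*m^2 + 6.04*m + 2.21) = -0.5967*m^5 - 5.4603*m^4 + 15.1908*m^3 - 7.6733*m^2 - 3.4817*m + 0.7072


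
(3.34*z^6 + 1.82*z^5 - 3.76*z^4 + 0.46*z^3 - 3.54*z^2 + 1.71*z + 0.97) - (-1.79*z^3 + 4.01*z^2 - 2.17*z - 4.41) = 3.34*z^6 + 1.82*z^5 - 3.76*z^4 + 2.25*z^3 - 7.55*z^2 + 3.88*z + 5.38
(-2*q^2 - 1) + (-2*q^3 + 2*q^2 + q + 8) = -2*q^3 + q + 7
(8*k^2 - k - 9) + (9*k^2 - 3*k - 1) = 17*k^2 - 4*k - 10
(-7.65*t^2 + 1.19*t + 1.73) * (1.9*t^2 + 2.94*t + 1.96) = -14.535*t^4 - 20.23*t^3 - 8.2084*t^2 + 7.4186*t + 3.3908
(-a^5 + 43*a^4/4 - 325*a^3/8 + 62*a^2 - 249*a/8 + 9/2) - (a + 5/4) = -a^5 + 43*a^4/4 - 325*a^3/8 + 62*a^2 - 257*a/8 + 13/4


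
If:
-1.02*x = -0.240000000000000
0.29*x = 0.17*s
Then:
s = 0.40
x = 0.24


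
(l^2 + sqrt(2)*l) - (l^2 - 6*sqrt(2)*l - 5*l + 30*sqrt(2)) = 5*l + 7*sqrt(2)*l - 30*sqrt(2)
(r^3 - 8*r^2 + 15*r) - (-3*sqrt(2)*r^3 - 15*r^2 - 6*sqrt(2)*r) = r^3 + 3*sqrt(2)*r^3 + 7*r^2 + 6*sqrt(2)*r + 15*r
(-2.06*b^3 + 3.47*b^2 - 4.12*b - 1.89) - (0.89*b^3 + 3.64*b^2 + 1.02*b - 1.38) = -2.95*b^3 - 0.17*b^2 - 5.14*b - 0.51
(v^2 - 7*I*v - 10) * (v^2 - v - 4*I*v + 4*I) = v^4 - v^3 - 11*I*v^3 - 38*v^2 + 11*I*v^2 + 38*v + 40*I*v - 40*I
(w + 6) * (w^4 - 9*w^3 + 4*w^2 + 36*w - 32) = w^5 - 3*w^4 - 50*w^3 + 60*w^2 + 184*w - 192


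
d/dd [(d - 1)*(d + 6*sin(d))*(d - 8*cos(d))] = (d - 1)*(d + 6*sin(d))*(8*sin(d) + 1) + (d - 1)*(d - 8*cos(d))*(6*cos(d) + 1) + (d + 6*sin(d))*(d - 8*cos(d))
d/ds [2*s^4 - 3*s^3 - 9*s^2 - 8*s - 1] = 8*s^3 - 9*s^2 - 18*s - 8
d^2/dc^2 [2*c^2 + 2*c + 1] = 4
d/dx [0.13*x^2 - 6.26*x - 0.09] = 0.26*x - 6.26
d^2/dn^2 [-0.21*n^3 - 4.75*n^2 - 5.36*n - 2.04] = -1.26*n - 9.5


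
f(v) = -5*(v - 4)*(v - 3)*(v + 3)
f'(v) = -5*(v - 4)*(v - 3) - 5*(v - 4)*(v + 3) - 5*(v - 3)*(v + 3) = -15*v^2 + 40*v + 45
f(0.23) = -168.65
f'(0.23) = 53.41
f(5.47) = -153.77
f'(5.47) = -185.01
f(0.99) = -120.70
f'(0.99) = 69.90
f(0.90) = -126.94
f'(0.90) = 68.85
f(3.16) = 4.14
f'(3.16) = 21.62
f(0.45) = -156.16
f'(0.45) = 59.96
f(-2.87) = -26.21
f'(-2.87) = -193.35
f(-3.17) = 37.60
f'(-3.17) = -232.53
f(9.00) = -1800.00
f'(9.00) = -810.00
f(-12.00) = 10800.00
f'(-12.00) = -2595.00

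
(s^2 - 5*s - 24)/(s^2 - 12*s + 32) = (s + 3)/(s - 4)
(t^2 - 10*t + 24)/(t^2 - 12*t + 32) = (t - 6)/(t - 8)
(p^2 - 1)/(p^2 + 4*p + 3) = (p - 1)/(p + 3)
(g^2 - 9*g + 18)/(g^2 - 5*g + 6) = (g - 6)/(g - 2)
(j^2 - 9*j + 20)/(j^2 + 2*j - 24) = (j - 5)/(j + 6)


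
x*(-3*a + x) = -3*a*x + x^2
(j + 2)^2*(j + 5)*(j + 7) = j^4 + 16*j^3 + 87*j^2 + 188*j + 140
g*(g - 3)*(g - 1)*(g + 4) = g^4 - 13*g^2 + 12*g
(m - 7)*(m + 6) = m^2 - m - 42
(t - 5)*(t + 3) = t^2 - 2*t - 15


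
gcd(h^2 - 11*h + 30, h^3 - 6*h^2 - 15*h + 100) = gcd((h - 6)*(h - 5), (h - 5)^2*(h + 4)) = h - 5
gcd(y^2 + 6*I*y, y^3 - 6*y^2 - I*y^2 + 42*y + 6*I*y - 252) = y + 6*I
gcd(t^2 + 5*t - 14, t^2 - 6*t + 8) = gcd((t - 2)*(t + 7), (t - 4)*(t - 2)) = t - 2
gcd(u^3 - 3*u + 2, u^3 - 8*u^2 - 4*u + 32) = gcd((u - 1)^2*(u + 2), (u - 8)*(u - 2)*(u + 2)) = u + 2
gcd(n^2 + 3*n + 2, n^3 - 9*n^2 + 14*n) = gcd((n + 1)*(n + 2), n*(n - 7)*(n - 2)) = 1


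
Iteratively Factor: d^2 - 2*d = (d - 2)*(d)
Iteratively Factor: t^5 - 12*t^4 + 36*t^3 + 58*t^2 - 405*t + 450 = (t + 3)*(t^4 - 15*t^3 + 81*t^2 - 185*t + 150) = (t - 3)*(t + 3)*(t^3 - 12*t^2 + 45*t - 50) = (t - 5)*(t - 3)*(t + 3)*(t^2 - 7*t + 10) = (t - 5)*(t - 3)*(t - 2)*(t + 3)*(t - 5)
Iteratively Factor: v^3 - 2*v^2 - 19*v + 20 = (v - 5)*(v^2 + 3*v - 4) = (v - 5)*(v - 1)*(v + 4)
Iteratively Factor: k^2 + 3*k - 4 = (k + 4)*(k - 1)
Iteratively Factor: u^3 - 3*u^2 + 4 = (u - 2)*(u^2 - u - 2) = (u - 2)*(u + 1)*(u - 2)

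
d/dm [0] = 0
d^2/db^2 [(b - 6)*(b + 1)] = 2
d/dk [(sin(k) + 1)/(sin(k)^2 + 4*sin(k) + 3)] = -cos(k)/(sin(k) + 3)^2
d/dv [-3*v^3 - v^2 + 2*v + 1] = -9*v^2 - 2*v + 2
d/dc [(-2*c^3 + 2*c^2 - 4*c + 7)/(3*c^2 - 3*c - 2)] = (-6*c^4 + 12*c^3 + 18*c^2 - 50*c + 29)/(9*c^4 - 18*c^3 - 3*c^2 + 12*c + 4)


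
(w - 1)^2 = w^2 - 2*w + 1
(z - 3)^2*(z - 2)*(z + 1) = z^4 - 7*z^3 + 13*z^2 + 3*z - 18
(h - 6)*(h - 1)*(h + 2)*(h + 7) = h^4 + 2*h^3 - 43*h^2 - 44*h + 84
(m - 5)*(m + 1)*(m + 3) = m^3 - m^2 - 17*m - 15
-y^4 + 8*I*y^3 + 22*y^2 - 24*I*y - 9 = (y - 3*I)^2*(I*y + 1)^2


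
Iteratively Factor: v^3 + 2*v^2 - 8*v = (v + 4)*(v^2 - 2*v) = v*(v + 4)*(v - 2)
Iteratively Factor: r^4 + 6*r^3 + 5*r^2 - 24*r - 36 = (r + 2)*(r^3 + 4*r^2 - 3*r - 18) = (r + 2)*(r + 3)*(r^2 + r - 6) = (r + 2)*(r + 3)^2*(r - 2)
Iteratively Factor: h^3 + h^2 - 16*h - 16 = (h + 1)*(h^2 - 16) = (h + 1)*(h + 4)*(h - 4)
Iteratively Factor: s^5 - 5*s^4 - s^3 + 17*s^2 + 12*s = (s - 4)*(s^4 - s^3 - 5*s^2 - 3*s) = (s - 4)*(s - 3)*(s^3 + 2*s^2 + s) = s*(s - 4)*(s - 3)*(s^2 + 2*s + 1) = s*(s - 4)*(s - 3)*(s + 1)*(s + 1)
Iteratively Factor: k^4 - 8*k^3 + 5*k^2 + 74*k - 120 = (k - 4)*(k^3 - 4*k^2 - 11*k + 30) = (k - 4)*(k - 2)*(k^2 - 2*k - 15) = (k - 4)*(k - 2)*(k + 3)*(k - 5)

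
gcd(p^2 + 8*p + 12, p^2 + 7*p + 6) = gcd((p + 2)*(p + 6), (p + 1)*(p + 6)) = p + 6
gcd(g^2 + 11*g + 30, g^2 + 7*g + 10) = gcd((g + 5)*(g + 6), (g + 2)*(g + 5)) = g + 5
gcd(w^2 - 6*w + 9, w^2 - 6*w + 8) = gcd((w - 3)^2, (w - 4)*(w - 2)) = 1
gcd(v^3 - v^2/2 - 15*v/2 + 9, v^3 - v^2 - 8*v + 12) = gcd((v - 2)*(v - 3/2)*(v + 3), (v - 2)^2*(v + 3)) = v^2 + v - 6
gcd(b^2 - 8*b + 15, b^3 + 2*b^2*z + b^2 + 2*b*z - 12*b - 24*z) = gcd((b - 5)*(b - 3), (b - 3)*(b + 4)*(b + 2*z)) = b - 3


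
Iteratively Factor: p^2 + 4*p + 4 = (p + 2)*(p + 2)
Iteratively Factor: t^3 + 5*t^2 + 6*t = (t)*(t^2 + 5*t + 6) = t*(t + 3)*(t + 2)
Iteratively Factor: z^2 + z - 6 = (z + 3)*(z - 2)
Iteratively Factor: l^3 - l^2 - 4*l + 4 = (l - 1)*(l^2 - 4) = (l - 1)*(l + 2)*(l - 2)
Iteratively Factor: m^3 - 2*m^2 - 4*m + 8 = (m - 2)*(m^2 - 4) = (m - 2)*(m + 2)*(m - 2)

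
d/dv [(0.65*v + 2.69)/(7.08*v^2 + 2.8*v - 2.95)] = (4.602*v^2 + 1.82*v - (0.65*v + 2.69)*(14.16*v + 2.8) - 1.9175)/(7.08*v^2 + 2.8*v - 2.95)^2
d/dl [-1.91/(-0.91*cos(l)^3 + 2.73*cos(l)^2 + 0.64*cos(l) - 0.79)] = (5.2143*cos(l)^2 - 10.4286*cos(l) - 1.2224)*sin(l)/(0.91*cos(l)^3 - 2.73*cos(l)^2 - 0.64*cos(l) + 0.79)^2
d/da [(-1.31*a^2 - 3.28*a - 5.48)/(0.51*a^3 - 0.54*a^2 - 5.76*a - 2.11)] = (0.6681*a^4 + 3.3456*a^3 + 14.1588*a^2 - 0.3902*a - 24.644)/(0.2601*a^6 - 0.5508*a^5 - 5.5836*a^4 + 4.0686*a^3 + 35.4564*a^2 + 24.3072*a + 4.4521)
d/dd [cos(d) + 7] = -sin(d)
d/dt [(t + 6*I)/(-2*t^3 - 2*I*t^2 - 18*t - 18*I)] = (-t^3 - I*t^2 - 9*t + (t + 6*I)*(3*t^2 + 2*I*t + 9) - 9*I)/(2*(t^3 + I*t^2 + 9*t + 9*I)^2)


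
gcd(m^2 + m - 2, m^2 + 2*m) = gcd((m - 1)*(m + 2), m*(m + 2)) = m + 2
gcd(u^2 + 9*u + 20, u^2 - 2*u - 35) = u + 5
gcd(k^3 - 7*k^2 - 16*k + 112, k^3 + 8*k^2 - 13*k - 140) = k - 4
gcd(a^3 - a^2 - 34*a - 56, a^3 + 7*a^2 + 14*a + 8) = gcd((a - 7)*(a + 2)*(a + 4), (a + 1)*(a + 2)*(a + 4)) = a^2 + 6*a + 8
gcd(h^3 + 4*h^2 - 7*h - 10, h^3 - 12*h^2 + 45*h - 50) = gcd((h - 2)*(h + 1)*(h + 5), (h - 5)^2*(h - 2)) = h - 2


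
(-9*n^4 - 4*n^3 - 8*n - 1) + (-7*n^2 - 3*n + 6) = -9*n^4 - 4*n^3 - 7*n^2 - 11*n + 5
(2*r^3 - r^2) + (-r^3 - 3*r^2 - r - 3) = r^3 - 4*r^2 - r - 3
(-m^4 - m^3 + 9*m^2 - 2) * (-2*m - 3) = 2*m^5 + 5*m^4 - 15*m^3 - 27*m^2 + 4*m + 6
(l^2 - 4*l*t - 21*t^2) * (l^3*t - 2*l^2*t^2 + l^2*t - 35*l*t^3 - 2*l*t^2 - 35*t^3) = l^5*t - 6*l^4*t^2 + l^4*t - 48*l^3*t^3 - 6*l^3*t^2 + 182*l^2*t^4 - 48*l^2*t^3 + 735*l*t^5 + 182*l*t^4 + 735*t^5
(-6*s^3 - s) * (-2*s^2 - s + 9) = 12*s^5 + 6*s^4 - 52*s^3 + s^2 - 9*s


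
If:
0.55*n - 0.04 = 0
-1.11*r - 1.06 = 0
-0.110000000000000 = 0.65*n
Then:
No Solution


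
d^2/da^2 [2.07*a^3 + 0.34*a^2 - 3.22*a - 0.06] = 12.42*a + 0.68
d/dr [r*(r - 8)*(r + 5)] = 3*r^2 - 6*r - 40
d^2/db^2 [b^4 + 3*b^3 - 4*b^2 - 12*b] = 12*b^2 + 18*b - 8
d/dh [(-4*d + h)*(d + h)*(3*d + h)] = -13*d^2 + 3*h^2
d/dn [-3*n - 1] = -3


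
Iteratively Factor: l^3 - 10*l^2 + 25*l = (l - 5)*(l^2 - 5*l) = (l - 5)^2*(l)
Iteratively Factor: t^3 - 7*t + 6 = (t + 3)*(t^2 - 3*t + 2) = (t - 2)*(t + 3)*(t - 1)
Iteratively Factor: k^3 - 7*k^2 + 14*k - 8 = (k - 4)*(k^2 - 3*k + 2) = (k - 4)*(k - 2)*(k - 1)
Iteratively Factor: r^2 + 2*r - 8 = (r - 2)*(r + 4)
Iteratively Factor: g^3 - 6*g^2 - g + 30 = (g - 5)*(g^2 - g - 6) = (g - 5)*(g + 2)*(g - 3)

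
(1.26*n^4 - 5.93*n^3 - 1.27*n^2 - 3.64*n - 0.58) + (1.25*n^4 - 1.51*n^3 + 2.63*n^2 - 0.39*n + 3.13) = 2.51*n^4 - 7.44*n^3 + 1.36*n^2 - 4.03*n + 2.55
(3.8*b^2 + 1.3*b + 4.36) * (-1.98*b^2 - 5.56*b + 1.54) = -7.524*b^4 - 23.702*b^3 - 10.0088*b^2 - 22.2396*b + 6.7144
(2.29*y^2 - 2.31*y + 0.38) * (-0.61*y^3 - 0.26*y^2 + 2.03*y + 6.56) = -1.3969*y^5 + 0.8137*y^4 + 5.0175*y^3 + 10.2343*y^2 - 14.3822*y + 2.4928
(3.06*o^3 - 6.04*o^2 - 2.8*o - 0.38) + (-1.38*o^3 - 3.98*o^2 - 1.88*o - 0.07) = 1.68*o^3 - 10.02*o^2 - 4.68*o - 0.45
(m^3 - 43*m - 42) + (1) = m^3 - 43*m - 41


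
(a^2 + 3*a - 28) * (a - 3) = a^3 - 37*a + 84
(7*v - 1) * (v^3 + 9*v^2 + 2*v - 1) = 7*v^4 + 62*v^3 + 5*v^2 - 9*v + 1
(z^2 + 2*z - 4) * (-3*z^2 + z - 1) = -3*z^4 - 5*z^3 + 13*z^2 - 6*z + 4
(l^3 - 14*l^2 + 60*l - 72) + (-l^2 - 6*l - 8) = l^3 - 15*l^2 + 54*l - 80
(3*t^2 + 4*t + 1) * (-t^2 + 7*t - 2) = -3*t^4 + 17*t^3 + 21*t^2 - t - 2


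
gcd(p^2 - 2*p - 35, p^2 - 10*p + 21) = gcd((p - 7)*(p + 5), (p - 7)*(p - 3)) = p - 7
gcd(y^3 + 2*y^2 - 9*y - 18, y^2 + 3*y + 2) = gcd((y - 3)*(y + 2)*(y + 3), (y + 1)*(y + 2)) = y + 2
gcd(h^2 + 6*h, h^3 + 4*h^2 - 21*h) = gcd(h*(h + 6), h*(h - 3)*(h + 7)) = h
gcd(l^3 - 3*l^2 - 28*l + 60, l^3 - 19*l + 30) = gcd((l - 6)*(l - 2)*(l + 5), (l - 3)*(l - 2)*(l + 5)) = l^2 + 3*l - 10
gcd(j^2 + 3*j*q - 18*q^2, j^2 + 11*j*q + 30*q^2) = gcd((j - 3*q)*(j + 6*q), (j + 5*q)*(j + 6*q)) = j + 6*q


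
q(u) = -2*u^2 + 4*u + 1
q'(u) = 4 - 4*u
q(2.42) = -1.03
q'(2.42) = -5.68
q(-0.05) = 0.80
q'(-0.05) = 4.20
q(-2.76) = -25.28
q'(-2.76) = 15.04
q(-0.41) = -0.98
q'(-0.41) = 5.64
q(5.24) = -32.96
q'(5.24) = -16.96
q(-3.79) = -42.89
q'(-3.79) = 19.16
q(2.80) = -3.48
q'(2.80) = -7.20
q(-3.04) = -29.64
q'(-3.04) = 16.16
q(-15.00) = -509.00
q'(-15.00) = 64.00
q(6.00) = -47.00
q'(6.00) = -20.00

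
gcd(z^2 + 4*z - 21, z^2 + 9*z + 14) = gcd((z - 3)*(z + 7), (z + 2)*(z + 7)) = z + 7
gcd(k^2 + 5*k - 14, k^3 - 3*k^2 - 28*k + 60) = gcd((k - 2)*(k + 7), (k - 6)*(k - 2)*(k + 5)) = k - 2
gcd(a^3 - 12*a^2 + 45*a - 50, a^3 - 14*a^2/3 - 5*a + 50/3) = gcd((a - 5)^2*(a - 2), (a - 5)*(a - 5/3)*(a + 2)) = a - 5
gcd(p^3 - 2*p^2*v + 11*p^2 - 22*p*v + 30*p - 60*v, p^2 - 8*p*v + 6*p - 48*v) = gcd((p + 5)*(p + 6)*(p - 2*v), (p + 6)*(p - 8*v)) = p + 6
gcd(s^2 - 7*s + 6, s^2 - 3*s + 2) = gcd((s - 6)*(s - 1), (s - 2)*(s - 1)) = s - 1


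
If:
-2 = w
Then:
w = -2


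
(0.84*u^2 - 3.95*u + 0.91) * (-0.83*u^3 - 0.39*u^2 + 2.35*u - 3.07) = -0.6972*u^5 + 2.9509*u^4 + 2.7592*u^3 - 12.2162*u^2 + 14.265*u - 2.7937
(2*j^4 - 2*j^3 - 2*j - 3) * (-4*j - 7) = -8*j^5 - 6*j^4 + 14*j^3 + 8*j^2 + 26*j + 21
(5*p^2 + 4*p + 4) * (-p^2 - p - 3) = -5*p^4 - 9*p^3 - 23*p^2 - 16*p - 12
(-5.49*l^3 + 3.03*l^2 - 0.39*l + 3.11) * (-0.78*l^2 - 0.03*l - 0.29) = 4.2822*l^5 - 2.1987*l^4 + 1.8054*l^3 - 3.2928*l^2 + 0.0198*l - 0.9019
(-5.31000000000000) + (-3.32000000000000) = -8.63000000000000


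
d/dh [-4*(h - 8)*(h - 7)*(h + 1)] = -12*h^2 + 112*h - 164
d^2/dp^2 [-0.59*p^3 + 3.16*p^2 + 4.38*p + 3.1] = 6.32 - 3.54*p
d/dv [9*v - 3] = 9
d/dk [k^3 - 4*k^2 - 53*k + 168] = 3*k^2 - 8*k - 53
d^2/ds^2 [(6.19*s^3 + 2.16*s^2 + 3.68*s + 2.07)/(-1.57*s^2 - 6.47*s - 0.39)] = (2.8421709430404e-14*s^5 - 484.917204*s^3 - 116.394012*s^2 - 118.290528*s - 152.854788)/(3.869893*s^6 + 47.843709*s^5 + 200.048772*s^4 + 294.609509*s^3 + 49.693644*s^2 + 2.952261*s + 0.059319)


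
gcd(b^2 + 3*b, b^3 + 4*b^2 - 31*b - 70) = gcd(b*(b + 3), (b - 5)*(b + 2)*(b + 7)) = 1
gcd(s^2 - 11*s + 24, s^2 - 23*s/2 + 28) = s - 8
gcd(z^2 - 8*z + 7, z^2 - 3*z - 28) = z - 7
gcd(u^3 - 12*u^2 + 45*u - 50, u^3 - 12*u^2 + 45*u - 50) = u^3 - 12*u^2 + 45*u - 50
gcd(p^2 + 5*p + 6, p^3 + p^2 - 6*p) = p + 3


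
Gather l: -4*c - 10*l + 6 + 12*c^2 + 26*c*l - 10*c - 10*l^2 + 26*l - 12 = 12*c^2 - 14*c - 10*l^2 + l*(26*c + 16) - 6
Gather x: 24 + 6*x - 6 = 6*x + 18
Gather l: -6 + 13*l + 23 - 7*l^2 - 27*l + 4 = -7*l^2 - 14*l + 21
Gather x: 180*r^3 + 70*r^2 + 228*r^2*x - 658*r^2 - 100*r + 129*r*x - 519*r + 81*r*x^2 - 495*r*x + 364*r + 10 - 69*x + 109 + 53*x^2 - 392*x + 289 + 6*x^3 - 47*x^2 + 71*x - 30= 180*r^3 - 588*r^2 - 255*r + 6*x^3 + x^2*(81*r + 6) + x*(228*r^2 - 366*r - 390) + 378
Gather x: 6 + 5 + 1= 12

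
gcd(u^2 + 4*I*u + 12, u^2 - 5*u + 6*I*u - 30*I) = u + 6*I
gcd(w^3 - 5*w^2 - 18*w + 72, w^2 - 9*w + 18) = w^2 - 9*w + 18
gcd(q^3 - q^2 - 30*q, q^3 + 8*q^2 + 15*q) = q^2 + 5*q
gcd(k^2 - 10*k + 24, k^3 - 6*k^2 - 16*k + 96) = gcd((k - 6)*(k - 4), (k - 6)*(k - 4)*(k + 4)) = k^2 - 10*k + 24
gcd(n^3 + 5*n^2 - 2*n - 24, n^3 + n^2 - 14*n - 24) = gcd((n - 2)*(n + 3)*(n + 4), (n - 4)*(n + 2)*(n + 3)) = n + 3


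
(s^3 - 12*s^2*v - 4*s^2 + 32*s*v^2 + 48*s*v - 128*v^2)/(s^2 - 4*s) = s - 12*v + 32*v^2/s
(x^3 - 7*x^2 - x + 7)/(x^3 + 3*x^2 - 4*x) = (x^2 - 6*x - 7)/(x*(x + 4))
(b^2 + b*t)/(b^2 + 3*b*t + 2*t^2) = b/(b + 2*t)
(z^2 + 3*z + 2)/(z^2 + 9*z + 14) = (z + 1)/(z + 7)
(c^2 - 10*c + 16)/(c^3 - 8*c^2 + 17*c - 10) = (c - 8)/(c^2 - 6*c + 5)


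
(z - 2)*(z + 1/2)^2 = z^3 - z^2 - 7*z/4 - 1/2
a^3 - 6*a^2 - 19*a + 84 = (a - 7)*(a - 3)*(a + 4)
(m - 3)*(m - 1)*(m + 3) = m^3 - m^2 - 9*m + 9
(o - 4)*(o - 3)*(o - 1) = o^3 - 8*o^2 + 19*o - 12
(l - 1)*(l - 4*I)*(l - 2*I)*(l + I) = l^4 - l^3 - 5*I*l^3 - 2*l^2 + 5*I*l^2 + 2*l - 8*I*l + 8*I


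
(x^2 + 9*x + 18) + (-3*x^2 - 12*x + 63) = -2*x^2 - 3*x + 81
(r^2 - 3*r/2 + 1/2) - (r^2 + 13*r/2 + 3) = -8*r - 5/2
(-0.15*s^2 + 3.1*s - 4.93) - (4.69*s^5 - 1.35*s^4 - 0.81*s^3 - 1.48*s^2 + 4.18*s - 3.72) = -4.69*s^5 + 1.35*s^4 + 0.81*s^3 + 1.33*s^2 - 1.08*s - 1.21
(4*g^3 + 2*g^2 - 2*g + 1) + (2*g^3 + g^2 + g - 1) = 6*g^3 + 3*g^2 - g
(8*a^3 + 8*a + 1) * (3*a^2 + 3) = 24*a^5 + 48*a^3 + 3*a^2 + 24*a + 3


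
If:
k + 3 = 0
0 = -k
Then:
No Solution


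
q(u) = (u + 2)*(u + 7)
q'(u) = 2*u + 9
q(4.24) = 70.14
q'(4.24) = 17.48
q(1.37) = 28.21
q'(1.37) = 11.74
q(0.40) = 17.76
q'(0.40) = 9.80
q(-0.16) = 12.59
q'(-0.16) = 8.68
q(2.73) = 46.02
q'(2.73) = 14.46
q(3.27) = 54.12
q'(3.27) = 15.54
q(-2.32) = -1.50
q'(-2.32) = 4.36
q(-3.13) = -4.37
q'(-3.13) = 2.74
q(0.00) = 14.00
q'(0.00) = 9.00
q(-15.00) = 104.00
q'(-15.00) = -21.00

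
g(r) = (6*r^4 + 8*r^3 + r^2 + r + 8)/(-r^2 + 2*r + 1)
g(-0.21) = 14.50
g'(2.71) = 1291.42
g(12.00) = -1163.06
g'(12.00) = -162.74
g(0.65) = 6.57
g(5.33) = -363.93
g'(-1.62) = 4.88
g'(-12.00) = 124.55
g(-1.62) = -3.35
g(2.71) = -542.03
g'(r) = (2*r - 2)*(6*r^4 + 8*r^3 + r^2 + r + 8)/(-r^2 + 2*r + 1)^2 + (24*r^3 + 24*r^2 + 2*r + 1)/(-r^2 + 2*r + 1)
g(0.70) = 7.00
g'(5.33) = -70.21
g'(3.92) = -15.31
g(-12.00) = -663.07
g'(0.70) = 9.52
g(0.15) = 6.42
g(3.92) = -295.10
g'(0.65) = 7.69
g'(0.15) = -7.04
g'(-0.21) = -62.85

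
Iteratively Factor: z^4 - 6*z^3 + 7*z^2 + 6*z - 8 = (z - 4)*(z^3 - 2*z^2 - z + 2) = (z - 4)*(z - 1)*(z^2 - z - 2) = (z - 4)*(z - 2)*(z - 1)*(z + 1)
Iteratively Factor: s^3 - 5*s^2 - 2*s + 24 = (s + 2)*(s^2 - 7*s + 12) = (s - 3)*(s + 2)*(s - 4)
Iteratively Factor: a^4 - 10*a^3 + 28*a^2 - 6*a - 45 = (a - 3)*(a^3 - 7*a^2 + 7*a + 15) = (a - 5)*(a - 3)*(a^2 - 2*a - 3) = (a - 5)*(a - 3)*(a + 1)*(a - 3)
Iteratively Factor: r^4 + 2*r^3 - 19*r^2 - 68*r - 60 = (r + 3)*(r^3 - r^2 - 16*r - 20) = (r + 2)*(r + 3)*(r^2 - 3*r - 10) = (r + 2)^2*(r + 3)*(r - 5)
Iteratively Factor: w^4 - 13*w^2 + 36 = (w - 2)*(w^3 + 2*w^2 - 9*w - 18) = (w - 2)*(w + 2)*(w^2 - 9) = (w - 3)*(w - 2)*(w + 2)*(w + 3)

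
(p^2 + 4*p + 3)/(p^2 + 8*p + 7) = (p + 3)/(p + 7)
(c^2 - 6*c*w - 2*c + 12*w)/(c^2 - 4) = (c - 6*w)/(c + 2)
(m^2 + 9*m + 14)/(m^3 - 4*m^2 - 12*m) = (m + 7)/(m*(m - 6))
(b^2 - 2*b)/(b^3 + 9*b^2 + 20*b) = (b - 2)/(b^2 + 9*b + 20)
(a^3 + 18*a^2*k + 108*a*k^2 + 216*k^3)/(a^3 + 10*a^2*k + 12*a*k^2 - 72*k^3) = (a + 6*k)/(a - 2*k)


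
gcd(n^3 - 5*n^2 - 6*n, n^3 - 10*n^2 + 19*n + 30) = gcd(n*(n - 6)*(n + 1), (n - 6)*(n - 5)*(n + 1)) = n^2 - 5*n - 6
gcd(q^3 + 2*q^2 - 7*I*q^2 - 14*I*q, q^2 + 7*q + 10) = q + 2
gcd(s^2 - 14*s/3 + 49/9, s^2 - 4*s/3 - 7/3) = s - 7/3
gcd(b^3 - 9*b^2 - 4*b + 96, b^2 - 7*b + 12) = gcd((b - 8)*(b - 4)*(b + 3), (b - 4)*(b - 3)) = b - 4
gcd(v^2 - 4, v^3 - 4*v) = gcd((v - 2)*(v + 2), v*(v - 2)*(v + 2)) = v^2 - 4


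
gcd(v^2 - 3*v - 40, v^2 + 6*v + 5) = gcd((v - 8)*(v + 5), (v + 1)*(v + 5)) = v + 5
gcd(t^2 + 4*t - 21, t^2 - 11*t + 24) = t - 3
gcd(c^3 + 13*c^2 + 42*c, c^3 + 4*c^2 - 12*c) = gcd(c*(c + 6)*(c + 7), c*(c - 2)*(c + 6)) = c^2 + 6*c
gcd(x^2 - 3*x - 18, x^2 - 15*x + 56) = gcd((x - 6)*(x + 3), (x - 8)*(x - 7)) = 1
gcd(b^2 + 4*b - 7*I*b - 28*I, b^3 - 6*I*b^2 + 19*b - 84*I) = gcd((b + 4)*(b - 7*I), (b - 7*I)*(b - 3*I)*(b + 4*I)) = b - 7*I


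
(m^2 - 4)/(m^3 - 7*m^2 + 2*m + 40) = (m - 2)/(m^2 - 9*m + 20)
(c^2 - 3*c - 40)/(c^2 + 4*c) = (c^2 - 3*c - 40)/(c*(c + 4))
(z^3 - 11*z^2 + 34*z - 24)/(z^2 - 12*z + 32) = (z^2 - 7*z + 6)/(z - 8)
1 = 1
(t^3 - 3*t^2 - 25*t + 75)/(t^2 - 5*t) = t + 2 - 15/t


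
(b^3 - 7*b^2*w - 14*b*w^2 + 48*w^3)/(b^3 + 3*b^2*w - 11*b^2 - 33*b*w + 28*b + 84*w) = (b^2 - 10*b*w + 16*w^2)/(b^2 - 11*b + 28)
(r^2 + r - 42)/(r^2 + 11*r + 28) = (r - 6)/(r + 4)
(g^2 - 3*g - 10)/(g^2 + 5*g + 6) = (g - 5)/(g + 3)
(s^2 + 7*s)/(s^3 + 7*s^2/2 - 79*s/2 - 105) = 2*s/(2*s^2 - 7*s - 30)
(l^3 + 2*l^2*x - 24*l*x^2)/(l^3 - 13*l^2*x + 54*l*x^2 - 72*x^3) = l*(l + 6*x)/(l^2 - 9*l*x + 18*x^2)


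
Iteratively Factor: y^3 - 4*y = (y - 2)*(y^2 + 2*y) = y*(y - 2)*(y + 2)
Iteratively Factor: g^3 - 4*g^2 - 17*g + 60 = (g + 4)*(g^2 - 8*g + 15) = (g - 5)*(g + 4)*(g - 3)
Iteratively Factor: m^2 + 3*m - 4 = (m - 1)*(m + 4)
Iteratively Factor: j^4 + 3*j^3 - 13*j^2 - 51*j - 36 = (j + 3)*(j^3 - 13*j - 12) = (j + 1)*(j + 3)*(j^2 - j - 12) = (j + 1)*(j + 3)^2*(j - 4)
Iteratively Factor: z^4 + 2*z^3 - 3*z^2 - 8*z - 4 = (z - 2)*(z^3 + 4*z^2 + 5*z + 2) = (z - 2)*(z + 1)*(z^2 + 3*z + 2) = (z - 2)*(z + 1)^2*(z + 2)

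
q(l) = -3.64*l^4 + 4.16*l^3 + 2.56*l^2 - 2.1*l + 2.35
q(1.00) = 3.33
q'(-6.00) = 3561.42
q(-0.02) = 2.39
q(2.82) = -120.12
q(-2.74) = -263.42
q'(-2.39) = 255.72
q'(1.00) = 0.94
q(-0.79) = 2.14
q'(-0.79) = 8.82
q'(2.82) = -214.93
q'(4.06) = -750.00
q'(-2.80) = 401.03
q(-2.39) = -153.57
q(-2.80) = -286.75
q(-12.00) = -82271.33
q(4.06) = -674.60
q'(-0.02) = -2.20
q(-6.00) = -5508.89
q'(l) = -14.56*l^3 + 12.48*l^2 + 5.12*l - 2.1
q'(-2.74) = 377.08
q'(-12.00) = 26893.26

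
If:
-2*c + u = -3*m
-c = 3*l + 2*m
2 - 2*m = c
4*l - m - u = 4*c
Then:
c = -2/21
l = -2/3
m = 22/21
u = -10/3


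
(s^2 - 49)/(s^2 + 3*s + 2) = (s^2 - 49)/(s^2 + 3*s + 2)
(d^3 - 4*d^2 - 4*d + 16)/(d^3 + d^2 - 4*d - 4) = (d - 4)/(d + 1)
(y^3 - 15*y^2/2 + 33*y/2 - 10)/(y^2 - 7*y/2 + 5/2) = y - 4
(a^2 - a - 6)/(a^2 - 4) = (a - 3)/(a - 2)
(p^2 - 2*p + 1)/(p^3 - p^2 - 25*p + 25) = (p - 1)/(p^2 - 25)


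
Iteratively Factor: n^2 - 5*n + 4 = (n - 4)*(n - 1)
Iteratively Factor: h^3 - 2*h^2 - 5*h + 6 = (h - 3)*(h^2 + h - 2) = (h - 3)*(h - 1)*(h + 2)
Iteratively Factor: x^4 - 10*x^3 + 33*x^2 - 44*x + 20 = (x - 2)*(x^3 - 8*x^2 + 17*x - 10) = (x - 5)*(x - 2)*(x^2 - 3*x + 2) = (x - 5)*(x - 2)^2*(x - 1)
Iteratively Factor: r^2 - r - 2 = (r + 1)*(r - 2)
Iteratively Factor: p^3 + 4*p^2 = (p)*(p^2 + 4*p) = p^2*(p + 4)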